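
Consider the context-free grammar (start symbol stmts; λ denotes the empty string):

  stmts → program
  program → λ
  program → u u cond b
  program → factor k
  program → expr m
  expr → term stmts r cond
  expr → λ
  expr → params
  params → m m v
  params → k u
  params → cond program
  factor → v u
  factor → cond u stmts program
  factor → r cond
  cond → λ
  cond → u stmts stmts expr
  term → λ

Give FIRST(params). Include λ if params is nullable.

params → m m v contributes {m}.
params → k u contributes {k}.
From params → cond program: cond, program nullable, take FIRST(cond) ∪ FIRST(program) = { k, m, r, u, v }; also λ since the whole RHS is nullable.
Union: FIRST(params) = { k, m, r, u, v, λ }.

{ k, m, r, u, v, λ }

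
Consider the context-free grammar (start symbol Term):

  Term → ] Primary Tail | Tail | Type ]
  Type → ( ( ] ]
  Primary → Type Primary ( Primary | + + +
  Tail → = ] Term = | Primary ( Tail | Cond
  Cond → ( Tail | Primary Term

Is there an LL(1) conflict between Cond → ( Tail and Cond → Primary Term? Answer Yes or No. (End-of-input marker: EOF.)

Yes

FIRST(( Tail) = { ( } and FIRST(Primary Term) = { (, + }.
Both contain (, so the two alternatives are not disjoint — LL(1) conflict.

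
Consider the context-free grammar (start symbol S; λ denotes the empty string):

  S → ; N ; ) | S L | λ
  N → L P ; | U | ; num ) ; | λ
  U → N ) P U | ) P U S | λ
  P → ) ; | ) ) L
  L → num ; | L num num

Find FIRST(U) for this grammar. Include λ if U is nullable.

{ ), ;, num, λ }

From U → N ) P U: N nullable, take FIRST(N) ∪ {)} = { ), ;, num }.
U → ) P U S contributes {)}.
U → λ contributes λ.
Union: FIRST(U) = { ), ;, num, λ }.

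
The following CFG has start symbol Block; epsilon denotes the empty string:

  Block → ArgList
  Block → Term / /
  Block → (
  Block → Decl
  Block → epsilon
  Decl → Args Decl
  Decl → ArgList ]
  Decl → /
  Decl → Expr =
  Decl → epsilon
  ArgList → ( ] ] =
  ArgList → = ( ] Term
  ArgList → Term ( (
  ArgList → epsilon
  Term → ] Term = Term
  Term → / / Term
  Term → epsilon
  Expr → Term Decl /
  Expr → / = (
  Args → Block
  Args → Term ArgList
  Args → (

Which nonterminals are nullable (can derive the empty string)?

{ ArgList, Args, Block, Decl, Term }

Directly nullable (have an epsilon-production): Block, Decl, ArgList, Term.
Args → Block with every symbol nullable, so Args is nullable.
No other nonterminal has a production whose RHS symbols are all nullable.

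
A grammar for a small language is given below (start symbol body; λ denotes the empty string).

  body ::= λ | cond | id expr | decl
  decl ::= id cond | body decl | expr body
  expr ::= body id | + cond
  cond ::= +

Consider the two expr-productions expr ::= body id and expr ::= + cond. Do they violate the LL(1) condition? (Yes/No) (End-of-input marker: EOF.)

FIRST(body id) = { +, id } and FIRST(+ cond) = { + }.
Both contain +, so the two alternatives are not disjoint — LL(1) conflict.

Yes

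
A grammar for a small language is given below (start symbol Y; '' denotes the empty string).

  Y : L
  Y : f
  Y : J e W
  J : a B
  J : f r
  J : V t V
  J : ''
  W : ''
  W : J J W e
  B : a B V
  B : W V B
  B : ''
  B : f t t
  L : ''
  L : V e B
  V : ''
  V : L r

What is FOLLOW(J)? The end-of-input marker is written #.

{ a, e, f, r, t }

In Y : J e W: add FIRST(e W) = { e }.
In W : J J W e: add FIRST(J W e) = { a, e, f, r, t }.
In W : J J W e: add FIRST(W e) = { a, e, f, r, t }.
Union: FOLLOW(J) = { a, e, f, r, t }.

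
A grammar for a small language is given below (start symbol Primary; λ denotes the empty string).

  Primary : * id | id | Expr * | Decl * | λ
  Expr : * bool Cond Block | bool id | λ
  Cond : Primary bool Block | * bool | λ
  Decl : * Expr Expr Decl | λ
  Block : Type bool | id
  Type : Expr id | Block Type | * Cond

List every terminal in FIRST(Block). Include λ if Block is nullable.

From Block : Type bool: add FIRST(Type) = { *, bool, id }.
Block : id contributes {id}.
Union: FIRST(Block) = { *, bool, id }.

{ *, bool, id }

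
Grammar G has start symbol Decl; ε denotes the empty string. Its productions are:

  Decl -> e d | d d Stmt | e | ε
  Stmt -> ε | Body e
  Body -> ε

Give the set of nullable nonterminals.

Directly nullable (have an ε-production): Decl, Stmt, Body.

{ Body, Decl, Stmt }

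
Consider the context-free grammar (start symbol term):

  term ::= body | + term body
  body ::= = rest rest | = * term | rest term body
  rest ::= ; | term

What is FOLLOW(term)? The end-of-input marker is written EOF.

{ EOF, +, ;, = }

term is the start symbol, so EOF ∈ FOLLOW(term).
In term ::= + term body: add FIRST(body) = { +, ;, = }.
In body ::= = * term: term is at the end, add FOLLOW(body) = { EOF, +, ;, = }.
In body ::= rest term body: add FIRST(body) = { +, ;, = }.
In rest ::= term: term is at the end, add FOLLOW(rest) = { EOF, +, ;, = }.
Union: FOLLOW(term) = { EOF, +, ;, = }.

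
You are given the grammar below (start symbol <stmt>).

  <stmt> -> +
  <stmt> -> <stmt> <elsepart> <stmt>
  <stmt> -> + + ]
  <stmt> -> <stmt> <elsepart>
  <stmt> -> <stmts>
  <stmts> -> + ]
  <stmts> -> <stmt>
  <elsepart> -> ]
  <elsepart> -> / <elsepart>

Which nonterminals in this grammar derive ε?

No nonterminal has an empty production or an RHS whose symbols are all nullable.

{ } (none)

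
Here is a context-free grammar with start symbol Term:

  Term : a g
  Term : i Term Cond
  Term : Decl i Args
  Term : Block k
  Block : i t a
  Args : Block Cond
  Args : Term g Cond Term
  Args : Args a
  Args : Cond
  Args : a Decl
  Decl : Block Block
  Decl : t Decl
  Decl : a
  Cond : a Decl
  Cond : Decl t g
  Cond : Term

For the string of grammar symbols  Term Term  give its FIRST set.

Add FIRST(Term) = { a, i, t }; Term is not nullable, stop.

{ a, i, t }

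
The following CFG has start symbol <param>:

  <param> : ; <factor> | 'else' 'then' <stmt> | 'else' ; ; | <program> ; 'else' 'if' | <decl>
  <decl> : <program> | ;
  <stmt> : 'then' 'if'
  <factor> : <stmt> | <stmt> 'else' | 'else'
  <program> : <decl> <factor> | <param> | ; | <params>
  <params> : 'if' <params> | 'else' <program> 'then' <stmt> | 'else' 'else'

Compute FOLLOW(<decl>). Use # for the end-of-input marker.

{ #, 'else', 'then', ; }

In <param> : <decl>: <decl> is at the end, add FOLLOW(<param>) = { #, 'else', 'then', ; }.
In <program> : <decl> <factor>: add FIRST(<factor>) = { 'else', 'then' }.
Union: FOLLOW(<decl>) = { #, 'else', 'then', ; }.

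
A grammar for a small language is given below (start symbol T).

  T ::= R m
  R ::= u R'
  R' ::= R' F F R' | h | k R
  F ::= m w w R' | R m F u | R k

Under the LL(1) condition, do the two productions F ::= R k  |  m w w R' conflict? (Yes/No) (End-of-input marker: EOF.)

FIRST(R k) = { u } and FIRST(m w w R') = { m }.
The FIRST sets are disjoint and neither alternative is nullable — no conflict.

No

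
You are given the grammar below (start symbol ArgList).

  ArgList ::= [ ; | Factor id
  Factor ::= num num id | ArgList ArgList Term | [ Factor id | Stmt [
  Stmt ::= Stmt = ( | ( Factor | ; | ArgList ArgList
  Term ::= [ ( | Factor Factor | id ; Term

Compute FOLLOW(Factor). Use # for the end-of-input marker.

In ArgList ::= Factor id: add FIRST(id) = { id }.
In Factor ::= [ Factor id: add FIRST(id) = { id }.
In Stmt ::= ( Factor: Factor is at the end, add FOLLOW(Stmt) = { =, [ }.
In Term ::= Factor Factor: add FIRST(Factor) = { (, ;, [, num }.
In Term ::= Factor Factor: Factor is at the end, add FOLLOW(Term) = { (, ;, =, [, id, num }.
Union: FOLLOW(Factor) = { (, ;, =, [, id, num }.

{ (, ;, =, [, id, num }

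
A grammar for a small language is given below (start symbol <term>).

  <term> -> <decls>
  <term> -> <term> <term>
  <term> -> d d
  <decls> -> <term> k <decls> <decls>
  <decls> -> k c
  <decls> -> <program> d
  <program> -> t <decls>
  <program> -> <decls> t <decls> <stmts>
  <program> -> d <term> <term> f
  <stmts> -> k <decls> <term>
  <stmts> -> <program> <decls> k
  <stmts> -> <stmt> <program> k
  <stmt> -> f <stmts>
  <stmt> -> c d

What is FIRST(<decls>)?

{ d, k, t }

From <decls> -> <term> k <decls> <decls>: add FIRST(<term>) = { d, k, t }.
<decls> -> k c contributes {k}.
From <decls> -> <program> d: add FIRST(<program>) = { d, k, t }.
Union: FIRST(<decls>) = { d, k, t }.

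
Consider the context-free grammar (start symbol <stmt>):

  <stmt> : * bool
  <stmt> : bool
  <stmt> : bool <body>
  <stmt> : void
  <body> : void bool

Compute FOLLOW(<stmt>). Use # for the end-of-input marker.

<stmt> is the start symbol, so # ∈ FOLLOW(<stmt>).
Union: FOLLOW(<stmt>) = { # }.

{ # }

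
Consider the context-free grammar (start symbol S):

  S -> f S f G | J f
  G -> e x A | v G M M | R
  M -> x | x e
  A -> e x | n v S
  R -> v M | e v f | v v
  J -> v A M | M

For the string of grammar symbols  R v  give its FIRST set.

Add FIRST(R) = { e, v }; R is not nullable, stop.

{ e, v }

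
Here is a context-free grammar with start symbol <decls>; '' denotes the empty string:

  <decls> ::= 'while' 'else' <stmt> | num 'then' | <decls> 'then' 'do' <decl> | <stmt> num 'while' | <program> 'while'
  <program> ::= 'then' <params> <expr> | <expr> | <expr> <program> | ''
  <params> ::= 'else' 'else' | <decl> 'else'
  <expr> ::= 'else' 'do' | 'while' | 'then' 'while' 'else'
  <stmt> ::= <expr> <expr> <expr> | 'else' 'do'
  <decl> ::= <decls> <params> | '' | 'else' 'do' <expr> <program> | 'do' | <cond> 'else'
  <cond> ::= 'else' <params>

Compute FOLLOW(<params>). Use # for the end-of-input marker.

In <program> ::= 'then' <params> <expr>: add FIRST(<expr>) = { 'else', 'then', 'while' }.
In <decl> ::= <decls> <params>: <params> is at the end, add FOLLOW(<decl>) = { #, 'do', 'else', 'then', 'while', num }.
In <cond> ::= 'else' <params>: <params> is at the end, add FOLLOW(<cond>) = { 'else' }.
Union: FOLLOW(<params>) = { #, 'do', 'else', 'then', 'while', num }.

{ #, 'do', 'else', 'then', 'while', num }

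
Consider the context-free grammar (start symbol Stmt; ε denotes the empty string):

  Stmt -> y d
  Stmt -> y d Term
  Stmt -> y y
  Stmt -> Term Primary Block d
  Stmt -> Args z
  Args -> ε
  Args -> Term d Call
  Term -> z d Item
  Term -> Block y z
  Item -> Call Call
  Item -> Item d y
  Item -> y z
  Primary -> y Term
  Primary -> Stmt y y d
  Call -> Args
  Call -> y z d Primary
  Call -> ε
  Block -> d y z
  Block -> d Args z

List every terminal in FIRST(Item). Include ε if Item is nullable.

{ d, y, z, ε }

From Item -> Call Call: Call, Call nullable, take FIRST(Call) ∪ FIRST(Call) = { d, y, z }; also ε since the whole RHS is nullable.
From Item -> Item d y: Item nullable, take FIRST(Item) ∪ {d} = { d, y, z }.
Item -> y z contributes {y}.
Union: FIRST(Item) = { d, y, z, ε }.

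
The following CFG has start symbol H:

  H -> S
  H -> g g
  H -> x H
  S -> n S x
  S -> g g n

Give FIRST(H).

{ g, n, x }

From H -> S: add FIRST(S) = { g, n }.
H -> g g contributes {g}.
H -> x H contributes {x}.
Union: FIRST(H) = { g, n, x }.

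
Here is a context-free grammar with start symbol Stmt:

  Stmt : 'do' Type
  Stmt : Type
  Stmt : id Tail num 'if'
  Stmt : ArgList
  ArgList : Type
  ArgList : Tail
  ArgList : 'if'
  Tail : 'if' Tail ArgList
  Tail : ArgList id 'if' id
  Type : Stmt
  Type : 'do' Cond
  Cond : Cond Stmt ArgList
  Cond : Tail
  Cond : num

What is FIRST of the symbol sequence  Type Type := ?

{ 'do', 'if', id }

Add FIRST(Type) = { 'do', 'if', id }; Type is not nullable, stop.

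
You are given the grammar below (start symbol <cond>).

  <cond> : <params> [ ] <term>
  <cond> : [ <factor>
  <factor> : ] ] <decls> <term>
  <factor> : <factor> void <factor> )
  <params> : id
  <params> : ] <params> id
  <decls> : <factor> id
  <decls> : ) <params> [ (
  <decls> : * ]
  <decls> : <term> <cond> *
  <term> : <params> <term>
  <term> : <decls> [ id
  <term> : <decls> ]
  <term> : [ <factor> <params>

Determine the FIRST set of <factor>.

<factor> : ] ] <decls> <term> contributes {]}.
From <factor> : <factor> void <factor> ): add FIRST(<factor>) = { ] }.
Union: FIRST(<factor>) = { ] }.

{ ] }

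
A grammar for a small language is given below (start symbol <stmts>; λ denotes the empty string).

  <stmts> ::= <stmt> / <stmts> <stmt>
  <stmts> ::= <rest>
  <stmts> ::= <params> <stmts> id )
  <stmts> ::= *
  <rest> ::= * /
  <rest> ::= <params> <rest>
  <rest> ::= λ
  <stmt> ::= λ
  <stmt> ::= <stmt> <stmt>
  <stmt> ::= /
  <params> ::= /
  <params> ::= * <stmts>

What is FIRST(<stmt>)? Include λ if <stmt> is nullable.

<stmt> ::= λ contributes λ.
From <stmt> ::= <stmt> <stmt>: <stmt>, <stmt> nullable, take FIRST(<stmt>) ∪ FIRST(<stmt>) = { / }; also λ since the whole RHS is nullable.
<stmt> ::= / contributes {/}.
Union: FIRST(<stmt>) = { /, λ }.

{ /, λ }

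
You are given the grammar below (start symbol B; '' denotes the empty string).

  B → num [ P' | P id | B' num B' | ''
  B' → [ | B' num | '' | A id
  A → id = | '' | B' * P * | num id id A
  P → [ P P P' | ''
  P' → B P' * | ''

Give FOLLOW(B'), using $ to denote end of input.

In B → B' num B': add FIRST(num B') = { num }.
In B → B' num B': B' is at the end, add FOLLOW(B) = { $, *, [, id, num }.
In B' → B' num: add FIRST(num) = { num }.
In A → B' * P *: add FIRST(* P *) = { * }.
Union: FOLLOW(B') = { $, *, [, id, num }.

{ $, *, [, id, num }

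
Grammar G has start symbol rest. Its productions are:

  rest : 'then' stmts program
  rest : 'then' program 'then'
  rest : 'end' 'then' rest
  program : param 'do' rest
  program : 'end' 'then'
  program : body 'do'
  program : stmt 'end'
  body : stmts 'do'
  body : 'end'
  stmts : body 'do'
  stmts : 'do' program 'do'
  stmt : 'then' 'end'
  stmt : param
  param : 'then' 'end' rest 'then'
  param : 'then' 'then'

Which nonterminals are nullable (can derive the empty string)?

No nonterminal has an empty production or an RHS whose symbols are all nullable.

{ } (none)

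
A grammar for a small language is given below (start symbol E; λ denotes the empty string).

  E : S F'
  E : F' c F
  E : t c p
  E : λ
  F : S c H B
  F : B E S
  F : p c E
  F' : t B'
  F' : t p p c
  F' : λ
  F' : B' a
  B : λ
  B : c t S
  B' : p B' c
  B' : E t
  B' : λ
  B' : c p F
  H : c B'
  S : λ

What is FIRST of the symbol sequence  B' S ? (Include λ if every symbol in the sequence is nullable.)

Add FIRST(B')\{λ} = { a, c, p, t }; B' is nullable, continue.
Add FIRST(S)\{λ} = {  }; S is nullable, continue.
Every symbol is nullable, so include λ.

{ a, c, p, t, λ }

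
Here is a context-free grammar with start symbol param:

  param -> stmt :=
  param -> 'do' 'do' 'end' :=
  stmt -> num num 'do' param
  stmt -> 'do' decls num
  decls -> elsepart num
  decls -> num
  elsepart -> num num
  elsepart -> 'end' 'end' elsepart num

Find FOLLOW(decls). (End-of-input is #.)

In stmt -> 'do' decls num: add FIRST(num) = { num }.
Union: FOLLOW(decls) = { num }.

{ num }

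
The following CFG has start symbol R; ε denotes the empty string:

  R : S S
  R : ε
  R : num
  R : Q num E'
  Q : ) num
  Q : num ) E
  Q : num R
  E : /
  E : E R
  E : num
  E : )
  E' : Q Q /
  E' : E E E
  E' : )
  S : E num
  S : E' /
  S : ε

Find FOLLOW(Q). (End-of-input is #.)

{ ), /, num }

In R : Q num E': add FIRST(num E') = { num }.
In E' : Q Q /: add FIRST(Q /) = { ), num }.
In E' : Q Q /: add FIRST(/) = { / }.
Union: FOLLOW(Q) = { ), /, num }.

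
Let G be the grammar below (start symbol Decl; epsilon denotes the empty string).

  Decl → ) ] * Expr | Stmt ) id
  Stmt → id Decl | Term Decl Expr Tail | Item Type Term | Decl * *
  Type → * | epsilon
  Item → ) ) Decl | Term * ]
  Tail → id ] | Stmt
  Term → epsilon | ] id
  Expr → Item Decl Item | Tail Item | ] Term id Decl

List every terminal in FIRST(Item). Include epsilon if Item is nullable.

Item → ) ) Decl contributes {)}.
From Item → Term * ]: Term nullable, take FIRST(Term) ∪ {*} = { *, ] }.
Union: FIRST(Item) = { ), *, ] }.

{ ), *, ] }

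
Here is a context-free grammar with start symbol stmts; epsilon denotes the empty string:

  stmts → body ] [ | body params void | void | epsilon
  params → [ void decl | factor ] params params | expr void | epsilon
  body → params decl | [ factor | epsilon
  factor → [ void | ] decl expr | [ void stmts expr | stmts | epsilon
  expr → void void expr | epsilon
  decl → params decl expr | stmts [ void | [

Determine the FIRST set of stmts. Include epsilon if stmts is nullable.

{ [, ], void, epsilon }

From stmts → body ] [: body nullable, take FIRST(body) ∪ {]} = { [, ], void }.
From stmts → body params void: body, params nullable, take FIRST(body) ∪ FIRST(params) ∪ {void} = { [, ], void }.
stmts → void contributes {void}.
stmts → epsilon contributes epsilon.
Union: FIRST(stmts) = { [, ], void, epsilon }.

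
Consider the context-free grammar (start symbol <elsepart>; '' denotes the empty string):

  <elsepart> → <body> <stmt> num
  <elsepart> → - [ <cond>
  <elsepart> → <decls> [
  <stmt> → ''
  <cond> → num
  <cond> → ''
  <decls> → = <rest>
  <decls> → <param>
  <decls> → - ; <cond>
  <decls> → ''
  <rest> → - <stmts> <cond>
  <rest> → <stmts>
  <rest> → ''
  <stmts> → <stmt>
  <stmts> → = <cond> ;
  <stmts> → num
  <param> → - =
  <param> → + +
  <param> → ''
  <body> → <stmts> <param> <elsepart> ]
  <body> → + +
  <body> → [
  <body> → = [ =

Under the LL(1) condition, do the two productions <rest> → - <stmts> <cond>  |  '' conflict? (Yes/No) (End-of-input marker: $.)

FIRST(- <stmts> <cond>) = { - } and FIRST('') = { '' }.
The second is nullable but FOLLOW(<rest>) = { [ } is disjoint from FIRST of the first.

No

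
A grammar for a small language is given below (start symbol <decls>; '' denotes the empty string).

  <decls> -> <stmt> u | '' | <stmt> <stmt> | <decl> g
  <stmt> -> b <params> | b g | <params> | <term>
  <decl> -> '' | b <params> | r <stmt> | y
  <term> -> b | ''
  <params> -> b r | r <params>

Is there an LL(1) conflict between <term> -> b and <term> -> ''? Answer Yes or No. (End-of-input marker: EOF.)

FIRST(b) = { b } and FIRST('') = { '' }.
The second alternative is nullable and FOLLOW(<term>) = { EOF, b, g, r, u } shares b with FIRST of the first — conflict.

Yes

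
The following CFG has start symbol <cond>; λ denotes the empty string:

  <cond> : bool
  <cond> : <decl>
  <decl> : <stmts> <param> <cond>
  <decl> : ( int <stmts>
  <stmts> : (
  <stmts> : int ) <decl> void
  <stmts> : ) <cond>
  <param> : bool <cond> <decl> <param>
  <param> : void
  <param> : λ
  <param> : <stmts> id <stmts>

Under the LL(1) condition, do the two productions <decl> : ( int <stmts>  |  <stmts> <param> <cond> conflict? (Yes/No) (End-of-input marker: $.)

Yes

FIRST(( int <stmts>) = { ( } and FIRST(<stmts> <param> <cond>) = { (, ), int }.
Both contain (, so the two alternatives are not disjoint — LL(1) conflict.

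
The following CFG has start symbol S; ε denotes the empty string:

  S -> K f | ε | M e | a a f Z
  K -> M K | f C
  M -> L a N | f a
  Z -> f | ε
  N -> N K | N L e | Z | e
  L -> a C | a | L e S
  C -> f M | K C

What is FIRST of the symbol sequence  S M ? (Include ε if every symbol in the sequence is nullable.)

{ a, f }

Add FIRST(S)\{ε} = { a, f }; S is nullable, continue.
Add FIRST(M) = { a, f }; M is not nullable, stop.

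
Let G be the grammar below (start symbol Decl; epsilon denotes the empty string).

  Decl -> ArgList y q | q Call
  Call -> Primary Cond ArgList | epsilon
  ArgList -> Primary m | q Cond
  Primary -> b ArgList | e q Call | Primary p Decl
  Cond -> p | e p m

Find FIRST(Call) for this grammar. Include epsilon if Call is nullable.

{ b, e, epsilon }

From Call -> Primary Cond ArgList: add FIRST(Primary) = { b, e }.
Call -> epsilon contributes epsilon.
Union: FIRST(Call) = { b, e, epsilon }.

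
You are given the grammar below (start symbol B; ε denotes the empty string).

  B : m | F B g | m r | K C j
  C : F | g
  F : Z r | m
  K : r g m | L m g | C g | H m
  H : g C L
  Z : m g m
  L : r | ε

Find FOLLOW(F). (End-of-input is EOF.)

In B : F B g: add FIRST(B g) = { g, m, r }.
In C : F: F is at the end, add FOLLOW(C) = { g, j, m, r }.
Union: FOLLOW(F) = { g, j, m, r }.

{ g, j, m, r }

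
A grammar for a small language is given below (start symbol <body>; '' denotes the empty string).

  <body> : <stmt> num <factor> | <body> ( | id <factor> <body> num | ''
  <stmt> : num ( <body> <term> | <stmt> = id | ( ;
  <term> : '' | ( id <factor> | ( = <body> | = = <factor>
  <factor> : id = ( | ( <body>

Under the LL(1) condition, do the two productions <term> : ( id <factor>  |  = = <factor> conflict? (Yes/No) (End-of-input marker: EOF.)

No

FIRST(( id <factor>) = { ( } and FIRST(= = <factor>) = { = }.
The FIRST sets are disjoint and neither alternative is nullable — no conflict.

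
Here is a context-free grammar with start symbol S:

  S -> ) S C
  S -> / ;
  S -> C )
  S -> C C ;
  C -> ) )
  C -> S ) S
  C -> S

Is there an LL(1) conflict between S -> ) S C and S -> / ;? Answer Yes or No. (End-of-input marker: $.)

No

FIRST() S C) = { ) } and FIRST(/ ;) = { / }.
The FIRST sets are disjoint and neither alternative is nullable — no conflict.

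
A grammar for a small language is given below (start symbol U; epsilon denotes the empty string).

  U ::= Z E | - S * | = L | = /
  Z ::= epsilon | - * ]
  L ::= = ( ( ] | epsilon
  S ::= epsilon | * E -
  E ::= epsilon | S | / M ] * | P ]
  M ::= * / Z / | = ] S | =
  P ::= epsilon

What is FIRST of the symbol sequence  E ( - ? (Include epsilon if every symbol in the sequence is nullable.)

{ (, *, /, ] }

Add FIRST(E)\{epsilon} = { *, /, ] }; E is nullable, continue.
( is a terminal; add {(} and stop.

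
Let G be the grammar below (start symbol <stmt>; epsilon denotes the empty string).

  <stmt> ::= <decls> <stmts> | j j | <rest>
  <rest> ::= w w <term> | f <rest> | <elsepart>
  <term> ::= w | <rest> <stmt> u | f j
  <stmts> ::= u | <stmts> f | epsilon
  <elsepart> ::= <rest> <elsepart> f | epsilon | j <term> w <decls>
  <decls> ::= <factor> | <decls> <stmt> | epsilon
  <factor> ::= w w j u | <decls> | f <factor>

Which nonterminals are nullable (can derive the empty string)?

{ <decls>, <elsepart>, <factor>, <rest>, <stmt>, <stmts> }

Directly nullable (have an epsilon-production): <stmts>, <elsepart>, <decls>.
<rest> ::= <elsepart> with every symbol nullable, so <rest> is nullable.
<stmt> ::= <decls> <stmts> with every symbol nullable, so <stmt> is nullable.
<factor> ::= <decls> with every symbol nullable, so <factor> is nullable.
No other nonterminal has a production whose RHS symbols are all nullable.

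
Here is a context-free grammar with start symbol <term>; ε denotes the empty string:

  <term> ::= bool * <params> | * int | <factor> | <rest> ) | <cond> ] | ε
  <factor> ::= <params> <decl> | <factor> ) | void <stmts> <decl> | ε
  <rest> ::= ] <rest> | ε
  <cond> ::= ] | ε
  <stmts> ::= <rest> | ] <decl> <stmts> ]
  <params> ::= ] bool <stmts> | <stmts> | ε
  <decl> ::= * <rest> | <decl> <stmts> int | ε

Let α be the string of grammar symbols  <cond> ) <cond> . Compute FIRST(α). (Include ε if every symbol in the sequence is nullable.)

Add FIRST(<cond>)\{ε} = { ] }; <cond> is nullable, continue.
) is a terminal; add {)} and stop.

{ ), ] }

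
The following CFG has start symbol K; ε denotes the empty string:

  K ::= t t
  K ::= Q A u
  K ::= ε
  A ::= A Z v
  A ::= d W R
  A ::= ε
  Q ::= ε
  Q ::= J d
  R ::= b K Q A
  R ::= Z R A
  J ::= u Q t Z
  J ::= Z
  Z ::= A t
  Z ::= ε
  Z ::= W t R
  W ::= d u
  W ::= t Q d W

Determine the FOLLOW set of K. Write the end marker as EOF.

K is the start symbol, so EOF ∈ FOLLOW(K).
In R ::= b K Q A: add FIRST(Q A)\{ε} = { d, t, u, v }.
  Since Q A is nullable, also add FOLLOW(R) = { b, d, t, u, v }.
Union: FOLLOW(K) = { EOF, b, d, t, u, v }.

{ EOF, b, d, t, u, v }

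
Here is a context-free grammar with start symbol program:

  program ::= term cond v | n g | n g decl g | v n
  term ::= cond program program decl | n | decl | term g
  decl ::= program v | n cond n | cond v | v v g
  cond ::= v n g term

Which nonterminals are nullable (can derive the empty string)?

{ } (none)

No nonterminal has an empty production or an RHS whose symbols are all nullable.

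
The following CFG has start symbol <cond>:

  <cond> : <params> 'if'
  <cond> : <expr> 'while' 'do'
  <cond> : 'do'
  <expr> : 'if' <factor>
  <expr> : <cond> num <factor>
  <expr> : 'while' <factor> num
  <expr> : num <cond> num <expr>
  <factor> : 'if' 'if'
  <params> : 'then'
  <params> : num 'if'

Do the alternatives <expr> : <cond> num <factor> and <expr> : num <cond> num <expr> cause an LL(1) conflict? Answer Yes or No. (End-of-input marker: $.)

FIRST(<cond> num <factor>) = { 'do', 'if', 'then', 'while', num } and FIRST(num <cond> num <expr>) = { num }.
Both contain num, so the two alternatives are not disjoint — LL(1) conflict.

Yes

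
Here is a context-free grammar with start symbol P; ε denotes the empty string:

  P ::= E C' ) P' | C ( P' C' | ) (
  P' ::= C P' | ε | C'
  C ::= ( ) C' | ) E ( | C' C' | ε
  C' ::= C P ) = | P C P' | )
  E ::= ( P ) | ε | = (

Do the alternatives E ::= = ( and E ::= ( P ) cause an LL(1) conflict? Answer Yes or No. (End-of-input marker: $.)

FIRST(= () = { = } and FIRST(( P )) = { ( }.
The FIRST sets are disjoint and neither alternative is nullable — no conflict.

No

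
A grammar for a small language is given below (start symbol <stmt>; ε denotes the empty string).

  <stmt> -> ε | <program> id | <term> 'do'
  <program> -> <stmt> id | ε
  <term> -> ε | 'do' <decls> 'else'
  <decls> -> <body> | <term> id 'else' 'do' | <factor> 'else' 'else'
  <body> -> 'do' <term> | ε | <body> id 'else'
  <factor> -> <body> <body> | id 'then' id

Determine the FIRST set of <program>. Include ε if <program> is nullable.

{ 'do', id, ε }

From <program> -> <stmt> id: <stmt> nullable, take FIRST(<stmt>) ∪ {id} = { 'do', id }.
<program> -> ε contributes ε.
Union: FIRST(<program>) = { 'do', id, ε }.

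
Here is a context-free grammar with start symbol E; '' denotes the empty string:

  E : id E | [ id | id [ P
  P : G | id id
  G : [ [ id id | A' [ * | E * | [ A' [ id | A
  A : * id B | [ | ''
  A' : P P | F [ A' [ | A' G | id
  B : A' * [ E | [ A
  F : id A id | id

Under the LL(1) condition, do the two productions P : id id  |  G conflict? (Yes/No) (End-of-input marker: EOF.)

Yes

FIRST(id id) = { id } and FIRST(G) = { *, [, id, '' }.
Both contain id, so the two alternatives are not disjoint — LL(1) conflict.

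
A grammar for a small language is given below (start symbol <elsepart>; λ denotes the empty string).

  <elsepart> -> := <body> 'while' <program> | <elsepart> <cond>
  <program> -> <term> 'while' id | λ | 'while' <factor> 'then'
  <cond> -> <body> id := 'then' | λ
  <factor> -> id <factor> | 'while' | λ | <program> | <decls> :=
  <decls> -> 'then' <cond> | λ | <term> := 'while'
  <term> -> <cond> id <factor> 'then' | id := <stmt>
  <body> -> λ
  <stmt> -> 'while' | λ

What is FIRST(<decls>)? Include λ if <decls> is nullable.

{ 'then', id, λ }

<decls> -> 'then' <cond> contributes {'then'}.
<decls> -> λ contributes λ.
From <decls> -> <term> := 'while': add FIRST(<term>) = { id }.
Union: FIRST(<decls>) = { 'then', id, λ }.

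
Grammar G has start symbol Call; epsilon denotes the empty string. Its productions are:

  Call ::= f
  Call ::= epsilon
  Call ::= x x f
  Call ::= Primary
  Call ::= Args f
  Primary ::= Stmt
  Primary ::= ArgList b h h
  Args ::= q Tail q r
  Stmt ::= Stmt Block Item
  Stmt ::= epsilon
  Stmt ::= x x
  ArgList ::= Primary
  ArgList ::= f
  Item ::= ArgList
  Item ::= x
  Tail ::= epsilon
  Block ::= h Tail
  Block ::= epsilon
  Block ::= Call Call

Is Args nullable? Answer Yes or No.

Nullable nonterminals: ArgList, Block, Call, Item, Primary, Stmt, Tail.
No production of Args has an RHS whose symbols are all nullable, so Args is not nullable.

No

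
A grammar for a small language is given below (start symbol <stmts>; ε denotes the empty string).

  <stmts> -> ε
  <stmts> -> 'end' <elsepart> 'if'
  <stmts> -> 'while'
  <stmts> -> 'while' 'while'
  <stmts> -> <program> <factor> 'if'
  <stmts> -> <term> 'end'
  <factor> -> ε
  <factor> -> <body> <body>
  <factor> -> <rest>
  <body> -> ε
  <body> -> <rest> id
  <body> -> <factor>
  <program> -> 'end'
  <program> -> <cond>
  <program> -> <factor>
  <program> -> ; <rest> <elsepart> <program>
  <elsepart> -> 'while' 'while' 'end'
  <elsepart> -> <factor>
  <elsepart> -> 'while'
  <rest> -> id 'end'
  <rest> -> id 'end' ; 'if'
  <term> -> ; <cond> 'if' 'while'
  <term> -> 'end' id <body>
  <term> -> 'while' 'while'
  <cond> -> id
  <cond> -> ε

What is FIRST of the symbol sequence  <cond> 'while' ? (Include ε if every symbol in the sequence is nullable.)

Add FIRST(<cond>)\{ε} = { id }; <cond> is nullable, continue.
'while' is a terminal; add {'while'} and stop.

{ 'while', id }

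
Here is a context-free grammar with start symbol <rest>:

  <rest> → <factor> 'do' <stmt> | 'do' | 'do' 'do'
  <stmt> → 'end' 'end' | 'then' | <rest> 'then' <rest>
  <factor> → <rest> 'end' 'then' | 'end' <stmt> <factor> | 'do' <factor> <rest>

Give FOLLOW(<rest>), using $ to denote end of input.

{ $, 'do', 'end', 'then' }

<rest> is the start symbol, so $ ∈ FOLLOW(<rest>).
In <stmt> → <rest> 'then' <rest>: add FIRST('then' <rest>) = { 'then' }.
In <stmt> → <rest> 'then' <rest>: <rest> is at the end, add FOLLOW(<stmt>) = { $, 'do', 'end', 'then' }.
In <factor> → <rest> 'end' 'then': add FIRST('end' 'then') = { 'end' }.
In <factor> → 'do' <factor> <rest>: <rest> is at the end, add FOLLOW(<factor>) = { 'do', 'end' }.
Union: FOLLOW(<rest>) = { $, 'do', 'end', 'then' }.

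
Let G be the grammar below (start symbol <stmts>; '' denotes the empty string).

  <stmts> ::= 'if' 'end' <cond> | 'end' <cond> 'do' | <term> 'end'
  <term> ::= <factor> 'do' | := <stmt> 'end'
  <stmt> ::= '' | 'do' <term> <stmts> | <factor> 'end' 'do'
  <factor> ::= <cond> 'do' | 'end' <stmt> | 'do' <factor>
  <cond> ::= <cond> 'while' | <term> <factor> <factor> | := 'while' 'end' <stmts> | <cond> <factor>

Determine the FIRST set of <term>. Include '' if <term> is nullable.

From <term> ::= <factor> 'do': add FIRST(<factor>) = { 'do', 'end', := }.
<term> ::= := <stmt> 'end' contributes {:=}.
Union: FIRST(<term>) = { 'do', 'end', := }.

{ 'do', 'end', := }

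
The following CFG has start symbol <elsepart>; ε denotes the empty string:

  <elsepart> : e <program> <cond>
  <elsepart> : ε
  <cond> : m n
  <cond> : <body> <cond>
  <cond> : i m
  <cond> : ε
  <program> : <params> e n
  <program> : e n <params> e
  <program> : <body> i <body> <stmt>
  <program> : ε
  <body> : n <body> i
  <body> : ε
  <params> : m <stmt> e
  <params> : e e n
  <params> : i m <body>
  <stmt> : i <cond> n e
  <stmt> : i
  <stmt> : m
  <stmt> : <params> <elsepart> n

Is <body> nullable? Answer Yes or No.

<body> has an ε-production, so <body> ⇒ ε.

Yes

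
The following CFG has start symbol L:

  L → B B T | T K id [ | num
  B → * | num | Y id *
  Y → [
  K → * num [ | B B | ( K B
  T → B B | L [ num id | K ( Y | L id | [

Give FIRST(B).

B → * contributes {*}.
B → num contributes {num}.
From B → Y id *: add FIRST(Y) = { [ }.
Union: FIRST(B) = { *, [, num }.

{ *, [, num }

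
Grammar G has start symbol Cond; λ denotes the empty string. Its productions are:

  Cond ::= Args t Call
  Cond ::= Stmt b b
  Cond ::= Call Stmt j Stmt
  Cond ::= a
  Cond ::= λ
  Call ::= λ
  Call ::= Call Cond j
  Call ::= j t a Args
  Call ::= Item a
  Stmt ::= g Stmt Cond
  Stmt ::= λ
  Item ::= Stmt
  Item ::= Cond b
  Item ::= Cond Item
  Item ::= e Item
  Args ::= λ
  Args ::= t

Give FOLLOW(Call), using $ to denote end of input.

{ $, a, b, e, g, j, t }

In Cond ::= Args t Call: Call is at the end, add FOLLOW(Cond) = { $, a, b, e, g, j, t }.
In Cond ::= Call Stmt j Stmt: add FIRST(Stmt j Stmt) = { g, j }.
In Call ::= Call Cond j: add FIRST(Cond j) = { a, b, e, g, j, t }.
Union: FOLLOW(Call) = { $, a, b, e, g, j, t }.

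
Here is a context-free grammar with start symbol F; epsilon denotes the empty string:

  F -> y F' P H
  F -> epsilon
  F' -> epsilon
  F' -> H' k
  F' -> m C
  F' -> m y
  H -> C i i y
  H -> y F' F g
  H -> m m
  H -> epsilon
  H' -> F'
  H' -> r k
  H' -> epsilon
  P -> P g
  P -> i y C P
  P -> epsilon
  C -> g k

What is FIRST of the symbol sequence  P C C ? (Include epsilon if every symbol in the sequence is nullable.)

{ g, i }

Add FIRST(P)\{epsilon} = { g, i }; P is nullable, continue.
Add FIRST(C) = { g }; C is not nullable, stop.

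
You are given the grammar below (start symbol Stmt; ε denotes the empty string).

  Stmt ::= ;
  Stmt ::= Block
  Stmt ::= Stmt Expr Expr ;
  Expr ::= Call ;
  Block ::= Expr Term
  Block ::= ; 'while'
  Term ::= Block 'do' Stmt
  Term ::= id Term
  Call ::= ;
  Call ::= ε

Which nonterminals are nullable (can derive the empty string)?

{ Call }

Directly nullable (have an ε-production): Call.
No other nonterminal has a production whose RHS symbols are all nullable.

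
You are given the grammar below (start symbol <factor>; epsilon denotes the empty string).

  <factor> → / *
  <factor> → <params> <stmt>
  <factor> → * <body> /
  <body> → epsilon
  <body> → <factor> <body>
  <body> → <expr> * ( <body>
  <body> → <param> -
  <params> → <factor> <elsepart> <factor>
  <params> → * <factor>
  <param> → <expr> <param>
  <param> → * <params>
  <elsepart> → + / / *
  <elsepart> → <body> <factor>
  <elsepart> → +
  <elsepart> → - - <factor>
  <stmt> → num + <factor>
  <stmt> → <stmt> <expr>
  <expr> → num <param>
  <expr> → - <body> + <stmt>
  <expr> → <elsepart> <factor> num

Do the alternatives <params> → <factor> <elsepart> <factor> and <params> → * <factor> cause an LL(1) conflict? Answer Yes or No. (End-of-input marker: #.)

Yes

FIRST(<factor> <elsepart> <factor>) = { *, / } and FIRST(* <factor>) = { * }.
Both contain *, so the two alternatives are not disjoint — LL(1) conflict.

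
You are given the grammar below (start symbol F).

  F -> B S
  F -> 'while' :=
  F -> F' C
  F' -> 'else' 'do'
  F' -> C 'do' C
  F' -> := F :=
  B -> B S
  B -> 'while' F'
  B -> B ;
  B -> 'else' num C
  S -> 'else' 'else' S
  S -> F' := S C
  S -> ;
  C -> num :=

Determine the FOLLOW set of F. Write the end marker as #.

F is the start symbol, so # ∈ FOLLOW(F).
In F' -> := F :=: add FIRST(:=) = { := }.
Union: FOLLOW(F) = { #, := }.

{ #, := }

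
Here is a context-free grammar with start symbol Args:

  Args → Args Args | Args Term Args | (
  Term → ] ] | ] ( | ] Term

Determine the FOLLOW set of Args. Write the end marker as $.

{ $, (, ] }

Args is the start symbol, so $ ∈ FOLLOW(Args).
In Args → Args Args: add FIRST(Args) = { ( }.
In Args → Args Args: Args is at the end, add FOLLOW(Args) = { $, (, ] }.
In Args → Args Term Args: add FIRST(Term Args) = { ] }.
In Args → Args Term Args: Args is at the end, add FOLLOW(Args) = { $, (, ] }.
Union: FOLLOW(Args) = { $, (, ] }.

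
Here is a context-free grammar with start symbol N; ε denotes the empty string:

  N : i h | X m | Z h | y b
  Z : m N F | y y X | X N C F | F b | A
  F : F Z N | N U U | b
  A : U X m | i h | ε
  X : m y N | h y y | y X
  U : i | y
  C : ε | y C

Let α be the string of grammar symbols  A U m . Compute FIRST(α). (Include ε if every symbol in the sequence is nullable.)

Add FIRST(A)\{ε} = { i, y }; A is nullable, continue.
Add FIRST(U) = { i, y }; U is not nullable, stop.

{ i, y }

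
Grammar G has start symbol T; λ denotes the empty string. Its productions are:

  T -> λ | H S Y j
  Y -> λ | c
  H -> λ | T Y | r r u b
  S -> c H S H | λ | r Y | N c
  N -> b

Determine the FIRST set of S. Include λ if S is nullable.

{ b, c, r, λ }

S -> c H S H contributes {c}.
S -> λ contributes λ.
S -> r Y contributes {r}.
From S -> N c: add FIRST(N) = { b }.
Union: FIRST(S) = { b, c, r, λ }.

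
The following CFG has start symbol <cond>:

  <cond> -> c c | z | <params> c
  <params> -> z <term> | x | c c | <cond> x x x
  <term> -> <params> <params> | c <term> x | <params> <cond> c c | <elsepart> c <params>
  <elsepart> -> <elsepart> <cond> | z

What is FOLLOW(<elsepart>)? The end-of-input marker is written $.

{ c, x, z }

In <term> -> <elsepart> c <params>: add FIRST(c <params>) = { c }.
In <elsepart> -> <elsepart> <cond>: add FIRST(<cond>) = { c, x, z }.
Union: FOLLOW(<elsepart>) = { c, x, z }.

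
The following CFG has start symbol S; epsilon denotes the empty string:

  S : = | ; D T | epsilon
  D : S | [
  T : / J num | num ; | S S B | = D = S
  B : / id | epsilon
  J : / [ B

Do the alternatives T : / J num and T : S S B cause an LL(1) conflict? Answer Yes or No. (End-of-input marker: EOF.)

FIRST(/ J num) = { / } and FIRST(S S B) = { /, ;, =, epsilon }.
Both contain /, so the two alternatives are not disjoint — LL(1) conflict.

Yes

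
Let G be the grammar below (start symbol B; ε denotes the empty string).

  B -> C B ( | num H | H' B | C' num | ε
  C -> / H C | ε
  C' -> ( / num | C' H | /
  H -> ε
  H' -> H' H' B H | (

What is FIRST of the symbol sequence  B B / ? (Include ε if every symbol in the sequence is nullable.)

{ (, /, num }

Add FIRST(B)\{ε} = { (, /, num }; B is nullable, continue.
Add FIRST(B)\{ε} = { (, /, num }; B is nullable, continue.
/ is a terminal; add {/} and stop.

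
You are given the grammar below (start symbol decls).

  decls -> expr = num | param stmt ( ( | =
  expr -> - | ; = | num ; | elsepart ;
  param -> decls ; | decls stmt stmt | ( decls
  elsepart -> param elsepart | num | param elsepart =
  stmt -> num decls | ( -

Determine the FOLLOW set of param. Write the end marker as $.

In decls -> param stmt ( (: add FIRST(stmt ( () = { (, num }.
In elsepart -> param elsepart: add FIRST(elsepart) = { (, -, ;, =, num }.
In elsepart -> param elsepart =: add FIRST(elsepart =) = { (, -, ;, =, num }.
Union: FOLLOW(param) = { (, -, ;, =, num }.

{ (, -, ;, =, num }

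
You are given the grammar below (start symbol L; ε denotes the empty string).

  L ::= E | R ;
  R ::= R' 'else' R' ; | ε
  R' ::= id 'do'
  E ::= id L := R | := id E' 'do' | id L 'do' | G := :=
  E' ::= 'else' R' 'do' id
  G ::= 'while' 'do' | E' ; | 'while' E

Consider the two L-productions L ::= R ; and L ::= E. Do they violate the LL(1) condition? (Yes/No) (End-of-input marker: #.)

FIRST(R ;) = { ;, id } and FIRST(E) = { 'else', 'while', :=, id }.
Both contain id, so the two alternatives are not disjoint — LL(1) conflict.

Yes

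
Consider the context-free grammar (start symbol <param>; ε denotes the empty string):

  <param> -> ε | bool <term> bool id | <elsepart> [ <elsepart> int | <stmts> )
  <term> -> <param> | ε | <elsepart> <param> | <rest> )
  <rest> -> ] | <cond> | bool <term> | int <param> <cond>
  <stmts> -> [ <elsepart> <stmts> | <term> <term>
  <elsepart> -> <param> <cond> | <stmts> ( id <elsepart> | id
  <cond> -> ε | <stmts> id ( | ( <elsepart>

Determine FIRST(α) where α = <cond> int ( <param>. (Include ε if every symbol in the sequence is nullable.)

{ (, ), [, ], bool, id, int }

Add FIRST(<cond>)\{ε} = { (, ), [, ], bool, id, int }; <cond> is nullable, continue.
int is a terminal; add {int} and stop.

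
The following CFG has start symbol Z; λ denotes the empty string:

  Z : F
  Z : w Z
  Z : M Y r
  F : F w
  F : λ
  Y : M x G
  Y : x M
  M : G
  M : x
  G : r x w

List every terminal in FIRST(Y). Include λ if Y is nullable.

{ r, x }

From Y : M x G: add FIRST(M) = { r, x }.
Y : x M contributes {x}.
Union: FIRST(Y) = { r, x }.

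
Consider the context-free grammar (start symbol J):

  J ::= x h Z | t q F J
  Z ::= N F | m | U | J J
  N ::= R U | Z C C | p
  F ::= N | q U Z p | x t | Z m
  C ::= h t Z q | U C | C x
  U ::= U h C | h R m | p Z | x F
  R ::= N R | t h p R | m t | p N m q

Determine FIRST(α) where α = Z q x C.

{ h, m, p, t, x }

Add FIRST(Z) = { h, m, p, t, x }; Z is not nullable, stop.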